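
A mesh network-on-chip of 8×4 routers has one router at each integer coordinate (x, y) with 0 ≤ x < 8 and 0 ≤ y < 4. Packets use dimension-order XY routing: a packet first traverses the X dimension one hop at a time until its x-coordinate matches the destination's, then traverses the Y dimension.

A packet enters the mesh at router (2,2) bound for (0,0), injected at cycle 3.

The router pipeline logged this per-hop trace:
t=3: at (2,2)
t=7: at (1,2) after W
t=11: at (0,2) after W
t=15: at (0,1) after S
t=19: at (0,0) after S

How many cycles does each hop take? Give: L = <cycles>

L = 4

cyc[1] − cyc[0] = 7 − 3 = 4.
Per-hop latency L = Δcyc = 4.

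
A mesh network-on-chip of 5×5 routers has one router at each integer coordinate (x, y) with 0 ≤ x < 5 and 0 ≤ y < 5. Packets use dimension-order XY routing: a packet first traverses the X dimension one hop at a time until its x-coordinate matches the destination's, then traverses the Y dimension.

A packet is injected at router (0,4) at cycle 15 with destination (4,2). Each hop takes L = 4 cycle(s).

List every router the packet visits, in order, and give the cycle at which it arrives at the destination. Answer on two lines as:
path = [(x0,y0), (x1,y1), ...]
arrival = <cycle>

t=15: at (0,4)
t=19: at (1,4) after E
t=23: at (2,4) after E
t=27: at (3,4) after E
t=31: at (4,4) after E
t=35: at (4,3) after S
t=39: at (4,2) after S

path = [(0,4), (1,4), (2,4), (3,4), (4,4), (4,3), (4,2)]
arrival = 39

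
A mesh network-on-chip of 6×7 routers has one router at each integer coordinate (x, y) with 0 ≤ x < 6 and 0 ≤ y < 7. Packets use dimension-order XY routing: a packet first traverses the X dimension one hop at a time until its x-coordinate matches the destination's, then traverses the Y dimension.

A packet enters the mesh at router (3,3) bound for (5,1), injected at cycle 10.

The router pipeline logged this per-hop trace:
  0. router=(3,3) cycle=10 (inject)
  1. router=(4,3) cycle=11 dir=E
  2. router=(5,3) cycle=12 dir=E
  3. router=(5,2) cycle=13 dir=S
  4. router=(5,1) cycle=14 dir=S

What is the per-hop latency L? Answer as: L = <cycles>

L = 1

Between hops 0 and 1 the cycle counter advances 11 − 10 = 1.
That increment is L by definition: L = 1.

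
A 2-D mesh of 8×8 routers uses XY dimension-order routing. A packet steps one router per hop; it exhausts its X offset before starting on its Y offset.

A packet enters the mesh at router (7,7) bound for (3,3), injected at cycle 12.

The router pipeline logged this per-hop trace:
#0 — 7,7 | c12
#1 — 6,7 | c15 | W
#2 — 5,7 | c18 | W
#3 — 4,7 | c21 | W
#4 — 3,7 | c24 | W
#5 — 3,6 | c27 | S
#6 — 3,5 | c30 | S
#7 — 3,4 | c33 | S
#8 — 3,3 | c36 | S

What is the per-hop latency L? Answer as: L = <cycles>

L = 3

From hop 0 (12) to hop 1 (15): +3 cycles.
Each hop adds L, hence L = 3.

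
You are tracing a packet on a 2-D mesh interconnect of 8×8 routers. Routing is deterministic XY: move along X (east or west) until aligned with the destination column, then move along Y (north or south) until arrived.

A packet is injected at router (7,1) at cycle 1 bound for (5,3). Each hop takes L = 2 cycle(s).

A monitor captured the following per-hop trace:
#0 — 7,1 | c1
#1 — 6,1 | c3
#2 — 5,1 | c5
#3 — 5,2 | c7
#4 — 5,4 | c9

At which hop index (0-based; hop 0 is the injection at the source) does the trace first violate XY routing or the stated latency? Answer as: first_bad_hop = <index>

[1] (-1,+0) / 2c ⇒ ok
[2] (-1,+0) / 2c ⇒ ok
[3] (+0,+1) / 2c ⇒ ok
[4] (+0,+2) / 2c ⇒ BAD: non-unit step

first_bad_hop = 4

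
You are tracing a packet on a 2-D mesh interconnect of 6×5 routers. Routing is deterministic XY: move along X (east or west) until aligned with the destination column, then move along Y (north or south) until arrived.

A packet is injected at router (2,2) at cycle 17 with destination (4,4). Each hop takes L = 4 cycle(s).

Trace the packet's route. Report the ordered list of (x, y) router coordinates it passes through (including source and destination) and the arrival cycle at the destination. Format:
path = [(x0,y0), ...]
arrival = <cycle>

path = [(2,2), (3,2), (4,2), (4,3), (4,4)]
arrival = 33

t=17: at (2,2)
t=21: at (3,2) after E
t=25: at (4,2) after E
t=29: at (4,3) after N
t=33: at (4,4) after N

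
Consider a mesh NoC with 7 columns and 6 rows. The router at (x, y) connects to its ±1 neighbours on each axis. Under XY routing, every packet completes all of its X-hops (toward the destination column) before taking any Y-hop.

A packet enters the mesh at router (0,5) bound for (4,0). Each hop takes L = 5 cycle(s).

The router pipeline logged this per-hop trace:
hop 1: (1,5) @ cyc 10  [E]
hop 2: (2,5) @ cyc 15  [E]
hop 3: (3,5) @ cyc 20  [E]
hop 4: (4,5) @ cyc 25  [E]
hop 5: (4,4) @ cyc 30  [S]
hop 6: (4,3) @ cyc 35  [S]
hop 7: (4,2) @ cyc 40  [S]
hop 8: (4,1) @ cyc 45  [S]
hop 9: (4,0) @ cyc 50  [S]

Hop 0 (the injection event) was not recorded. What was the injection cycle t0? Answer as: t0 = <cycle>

t0 = 5

cyc[1] = 10 and cyc[k] = t0 + k·L for every k.
So t0 = 10 − 1·5 = 5.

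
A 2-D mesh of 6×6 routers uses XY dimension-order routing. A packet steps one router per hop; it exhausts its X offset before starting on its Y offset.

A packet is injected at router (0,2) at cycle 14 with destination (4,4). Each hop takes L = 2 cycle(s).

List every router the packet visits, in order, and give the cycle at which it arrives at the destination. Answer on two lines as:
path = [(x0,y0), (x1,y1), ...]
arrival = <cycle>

path = [(0,2), (1,2), (2,2), (3,2), (4,2), (4,3), (4,4)]
arrival = 26

[0] x=0 y=2 t=14
[1] x=1 y=2 t=16 →E
[2] x=2 y=2 t=18 →E
[3] x=3 y=2 t=20 →E
[4] x=4 y=2 t=22 →E
[5] x=4 y=3 t=24 →N
[6] x=4 y=4 t=26 →N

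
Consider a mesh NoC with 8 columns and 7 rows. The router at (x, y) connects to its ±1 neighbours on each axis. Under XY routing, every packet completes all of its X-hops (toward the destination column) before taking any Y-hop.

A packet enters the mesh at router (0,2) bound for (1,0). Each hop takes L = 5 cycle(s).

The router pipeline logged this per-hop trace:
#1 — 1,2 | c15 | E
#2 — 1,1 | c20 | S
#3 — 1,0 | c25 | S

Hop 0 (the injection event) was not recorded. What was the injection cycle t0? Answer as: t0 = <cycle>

t0 = 10

At hop 1 the cycle is 15; in general cyc_k = t0 + kL.
So t0 = 15 − 1·5 = 10.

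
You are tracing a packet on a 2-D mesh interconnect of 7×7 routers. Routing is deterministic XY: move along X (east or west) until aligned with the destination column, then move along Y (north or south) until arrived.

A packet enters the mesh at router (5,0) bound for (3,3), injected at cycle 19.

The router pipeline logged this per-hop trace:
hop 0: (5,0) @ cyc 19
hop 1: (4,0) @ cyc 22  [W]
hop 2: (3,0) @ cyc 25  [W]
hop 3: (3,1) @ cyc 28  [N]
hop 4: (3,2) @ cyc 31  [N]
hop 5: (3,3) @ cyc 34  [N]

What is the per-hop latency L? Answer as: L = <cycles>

Between hops 0 and 1 the cycle counter advances 22 − 19 = 3.
Per-hop latency L = Δcyc = 3.

L = 3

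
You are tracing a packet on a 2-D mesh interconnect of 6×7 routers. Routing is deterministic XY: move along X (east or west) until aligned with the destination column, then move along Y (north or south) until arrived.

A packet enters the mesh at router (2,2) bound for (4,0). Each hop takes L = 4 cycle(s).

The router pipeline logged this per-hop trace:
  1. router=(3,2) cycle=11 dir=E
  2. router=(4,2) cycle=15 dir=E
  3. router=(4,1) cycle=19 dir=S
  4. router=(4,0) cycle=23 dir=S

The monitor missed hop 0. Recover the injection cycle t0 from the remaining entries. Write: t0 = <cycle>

The first recorded entry is hop 1 at cycle 11.
t0 = cyc[1] − L = 11 − 4 = 7.

t0 = 7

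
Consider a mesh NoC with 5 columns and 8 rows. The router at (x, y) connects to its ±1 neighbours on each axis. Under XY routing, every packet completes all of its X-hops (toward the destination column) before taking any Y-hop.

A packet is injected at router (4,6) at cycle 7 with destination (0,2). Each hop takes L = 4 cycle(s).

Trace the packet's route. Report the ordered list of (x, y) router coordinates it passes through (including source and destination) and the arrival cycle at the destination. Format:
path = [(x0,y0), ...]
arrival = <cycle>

src (4,6)  cyc=7
W→(3,6)  cyc=11
W→(2,6)  cyc=15
W→(1,6)  cyc=19
W→(0,6)  cyc=23
S→(0,5)  cyc=27
S→(0,4)  cyc=31
S→(0,3)  cyc=35
S→(0,2)  cyc=39

path = [(4,6), (3,6), (2,6), (1,6), (0,6), (0,5), (0,4), (0,3), (0,2)]
arrival = 39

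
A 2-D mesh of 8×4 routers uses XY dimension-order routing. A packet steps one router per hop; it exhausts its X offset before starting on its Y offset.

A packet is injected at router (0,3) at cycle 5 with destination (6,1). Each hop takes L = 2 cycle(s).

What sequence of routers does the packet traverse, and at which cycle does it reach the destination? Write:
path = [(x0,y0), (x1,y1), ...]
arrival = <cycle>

path = [(0,3), (1,3), (2,3), (3,3), (4,3), (5,3), (6,3), (6,2), (6,1)]
arrival = 21

[0] x=0 y=3 t=5
[1] x=1 y=3 t=7 →E
[2] x=2 y=3 t=9 →E
[3] x=3 y=3 t=11 →E
[4] x=4 y=3 t=13 →E
[5] x=5 y=3 t=15 →E
[6] x=6 y=3 t=17 →E
[7] x=6 y=2 t=19 →S
[8] x=6 y=1 t=21 →S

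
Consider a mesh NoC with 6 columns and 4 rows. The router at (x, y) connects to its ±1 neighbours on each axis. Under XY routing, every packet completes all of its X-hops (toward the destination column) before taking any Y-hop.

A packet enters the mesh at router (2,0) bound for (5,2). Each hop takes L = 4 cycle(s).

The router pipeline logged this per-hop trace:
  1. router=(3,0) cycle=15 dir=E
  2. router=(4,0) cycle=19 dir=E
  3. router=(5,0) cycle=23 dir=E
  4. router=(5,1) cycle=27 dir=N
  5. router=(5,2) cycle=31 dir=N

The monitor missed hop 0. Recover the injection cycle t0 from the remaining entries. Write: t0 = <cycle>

At hop 1 the cycle is 15; in general cyc_k = t0 + kL.
Subtract one hop: t0 = 15 − 4 = 11.

t0 = 11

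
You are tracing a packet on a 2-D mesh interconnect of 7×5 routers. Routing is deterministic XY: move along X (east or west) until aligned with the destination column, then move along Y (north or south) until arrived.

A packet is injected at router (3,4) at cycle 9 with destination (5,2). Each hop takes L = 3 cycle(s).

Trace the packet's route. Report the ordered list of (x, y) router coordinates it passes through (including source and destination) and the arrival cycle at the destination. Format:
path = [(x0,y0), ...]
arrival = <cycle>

hop 0: (3,4) @ cyc 9
hop 1: (4,4) @ cyc 12  [E]
hop 2: (5,4) @ cyc 15  [E]
hop 3: (5,3) @ cyc 18  [S]
hop 4: (5,2) @ cyc 21  [S]

path = [(3,4), (4,4), (5,4), (5,3), (5,2)]
arrival = 21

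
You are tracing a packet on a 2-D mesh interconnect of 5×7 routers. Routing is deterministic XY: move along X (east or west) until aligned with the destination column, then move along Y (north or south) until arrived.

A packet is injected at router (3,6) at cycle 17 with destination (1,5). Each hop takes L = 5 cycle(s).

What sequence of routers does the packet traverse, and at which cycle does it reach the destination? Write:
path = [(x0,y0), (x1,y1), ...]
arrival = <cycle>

hop 0: (3,6) @ cyc 17
hop 1: (2,6) @ cyc 22  [W]
hop 2: (1,6) @ cyc 27  [W]
hop 3: (1,5) @ cyc 32  [S]

path = [(3,6), (2,6), (1,6), (1,5)]
arrival = 32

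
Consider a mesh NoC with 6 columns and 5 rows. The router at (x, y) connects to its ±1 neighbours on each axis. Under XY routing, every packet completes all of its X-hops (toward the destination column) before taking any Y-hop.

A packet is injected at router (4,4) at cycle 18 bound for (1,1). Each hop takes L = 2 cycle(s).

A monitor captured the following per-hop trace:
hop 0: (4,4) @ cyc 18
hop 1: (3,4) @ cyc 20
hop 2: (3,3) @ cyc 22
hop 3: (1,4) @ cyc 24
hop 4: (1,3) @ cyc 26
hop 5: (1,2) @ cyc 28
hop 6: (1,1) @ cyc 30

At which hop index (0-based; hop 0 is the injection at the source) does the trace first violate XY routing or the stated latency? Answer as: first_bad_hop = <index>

check 1→ d=(-1,0) cyc+2: ok
check 2→ d=(0,-1) cyc+2: BAD: Y-move but x=3≠1

first_bad_hop = 2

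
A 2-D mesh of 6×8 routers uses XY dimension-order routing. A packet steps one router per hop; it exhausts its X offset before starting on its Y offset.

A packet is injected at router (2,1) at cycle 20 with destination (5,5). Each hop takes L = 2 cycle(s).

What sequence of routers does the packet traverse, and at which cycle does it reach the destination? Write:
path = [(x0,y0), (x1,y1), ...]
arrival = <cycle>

#0 — 2,1 | c20
#1 — 3,1 | c22 | E
#2 — 4,1 | c24 | E
#3 — 5,1 | c26 | E
#4 — 5,2 | c28 | N
#5 — 5,3 | c30 | N
#6 — 5,4 | c32 | N
#7 — 5,5 | c34 | N

path = [(2,1), (3,1), (4,1), (5,1), (5,2), (5,3), (5,4), (5,5)]
arrival = 34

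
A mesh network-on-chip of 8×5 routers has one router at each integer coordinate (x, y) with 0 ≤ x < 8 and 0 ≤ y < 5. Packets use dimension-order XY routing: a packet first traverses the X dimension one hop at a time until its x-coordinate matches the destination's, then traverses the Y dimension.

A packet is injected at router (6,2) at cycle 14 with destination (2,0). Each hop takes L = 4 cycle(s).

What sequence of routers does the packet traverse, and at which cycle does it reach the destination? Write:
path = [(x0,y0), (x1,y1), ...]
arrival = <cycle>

path = [(6,2), (5,2), (4,2), (3,2), (2,2), (2,1), (2,0)]
arrival = 38

src (6,2)  cyc=14
W→(5,2)  cyc=18
W→(4,2)  cyc=22
W→(3,2)  cyc=26
W→(2,2)  cyc=30
S→(2,1)  cyc=34
S→(2,0)  cyc=38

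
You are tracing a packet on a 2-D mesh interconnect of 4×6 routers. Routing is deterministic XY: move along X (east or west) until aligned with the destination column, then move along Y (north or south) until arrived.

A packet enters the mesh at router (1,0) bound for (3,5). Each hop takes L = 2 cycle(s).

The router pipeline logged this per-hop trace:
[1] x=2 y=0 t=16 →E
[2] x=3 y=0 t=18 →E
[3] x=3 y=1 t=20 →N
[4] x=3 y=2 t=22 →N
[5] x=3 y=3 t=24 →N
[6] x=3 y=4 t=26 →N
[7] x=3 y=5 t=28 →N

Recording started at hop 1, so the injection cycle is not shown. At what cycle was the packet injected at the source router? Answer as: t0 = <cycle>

t0 = 14

Hop 1 reached at cycle 16; hop k is at t0 + k·L.
So t0 = 16 − 1·2 = 14.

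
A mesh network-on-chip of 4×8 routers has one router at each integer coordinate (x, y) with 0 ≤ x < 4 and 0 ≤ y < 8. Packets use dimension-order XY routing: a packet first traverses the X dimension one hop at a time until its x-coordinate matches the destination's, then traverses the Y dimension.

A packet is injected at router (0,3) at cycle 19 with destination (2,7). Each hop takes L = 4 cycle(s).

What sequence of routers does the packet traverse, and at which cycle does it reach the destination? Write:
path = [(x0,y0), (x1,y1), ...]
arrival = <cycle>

[0] x=0 y=3 t=19
[1] x=1 y=3 t=23 →E
[2] x=2 y=3 t=27 →E
[3] x=2 y=4 t=31 →N
[4] x=2 y=5 t=35 →N
[5] x=2 y=6 t=39 →N
[6] x=2 y=7 t=43 →N

path = [(0,3), (1,3), (2,3), (2,4), (2,5), (2,6), (2,7)]
arrival = 43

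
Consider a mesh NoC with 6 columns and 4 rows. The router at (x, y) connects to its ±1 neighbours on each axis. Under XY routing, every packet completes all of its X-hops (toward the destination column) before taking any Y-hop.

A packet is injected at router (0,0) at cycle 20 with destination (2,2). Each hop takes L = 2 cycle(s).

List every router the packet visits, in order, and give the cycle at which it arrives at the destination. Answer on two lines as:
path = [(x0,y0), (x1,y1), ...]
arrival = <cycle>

hop 0: (0,0) @ cyc 20
hop 1: (1,0) @ cyc 22  [E]
hop 2: (2,0) @ cyc 24  [E]
hop 3: (2,1) @ cyc 26  [N]
hop 4: (2,2) @ cyc 28  [N]

path = [(0,0), (1,0), (2,0), (2,1), (2,2)]
arrival = 28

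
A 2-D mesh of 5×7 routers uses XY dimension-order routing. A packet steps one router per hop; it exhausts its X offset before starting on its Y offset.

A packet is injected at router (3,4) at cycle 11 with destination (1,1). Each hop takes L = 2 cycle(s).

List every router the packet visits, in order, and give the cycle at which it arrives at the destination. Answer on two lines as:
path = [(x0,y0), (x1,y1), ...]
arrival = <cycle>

  0. router=(3,4) cycle=11 (inject)
  1. router=(2,4) cycle=13 dir=W
  2. router=(1,4) cycle=15 dir=W
  3. router=(1,3) cycle=17 dir=S
  4. router=(1,2) cycle=19 dir=S
  5. router=(1,1) cycle=21 dir=S

path = [(3,4), (2,4), (1,4), (1,3), (1,2), (1,1)]
arrival = 21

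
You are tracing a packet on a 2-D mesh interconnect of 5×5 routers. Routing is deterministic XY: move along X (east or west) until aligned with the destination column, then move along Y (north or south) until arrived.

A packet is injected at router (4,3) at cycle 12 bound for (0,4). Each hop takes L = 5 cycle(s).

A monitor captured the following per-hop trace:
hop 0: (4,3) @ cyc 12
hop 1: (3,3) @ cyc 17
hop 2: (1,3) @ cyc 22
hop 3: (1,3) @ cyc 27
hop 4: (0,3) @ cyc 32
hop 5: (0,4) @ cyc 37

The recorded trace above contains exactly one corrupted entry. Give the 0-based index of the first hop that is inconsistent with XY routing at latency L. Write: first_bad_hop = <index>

[1] (-1,+0) / 5c ⇒ ok
[2] (-2,+0) / 5c ⇒ BAD: non-unit step

first_bad_hop = 2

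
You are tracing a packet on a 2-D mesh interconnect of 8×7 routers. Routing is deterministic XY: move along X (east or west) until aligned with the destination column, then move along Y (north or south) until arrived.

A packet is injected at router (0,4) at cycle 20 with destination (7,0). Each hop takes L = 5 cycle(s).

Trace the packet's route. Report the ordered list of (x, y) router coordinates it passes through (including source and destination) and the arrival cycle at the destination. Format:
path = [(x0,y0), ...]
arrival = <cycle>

  0. router=(0,4) cycle=20 (inject)
  1. router=(1,4) cycle=25 dir=E
  2. router=(2,4) cycle=30 dir=E
  3. router=(3,4) cycle=35 dir=E
  4. router=(4,4) cycle=40 dir=E
  5. router=(5,4) cycle=45 dir=E
  6. router=(6,4) cycle=50 dir=E
  7. router=(7,4) cycle=55 dir=E
  8. router=(7,3) cycle=60 dir=S
  9. router=(7,2) cycle=65 dir=S
  10. router=(7,1) cycle=70 dir=S
  11. router=(7,0) cycle=75 dir=S

path = [(0,4), (1,4), (2,4), (3,4), (4,4), (5,4), (6,4), (7,4), (7,3), (7,2), (7,1), (7,0)]
arrival = 75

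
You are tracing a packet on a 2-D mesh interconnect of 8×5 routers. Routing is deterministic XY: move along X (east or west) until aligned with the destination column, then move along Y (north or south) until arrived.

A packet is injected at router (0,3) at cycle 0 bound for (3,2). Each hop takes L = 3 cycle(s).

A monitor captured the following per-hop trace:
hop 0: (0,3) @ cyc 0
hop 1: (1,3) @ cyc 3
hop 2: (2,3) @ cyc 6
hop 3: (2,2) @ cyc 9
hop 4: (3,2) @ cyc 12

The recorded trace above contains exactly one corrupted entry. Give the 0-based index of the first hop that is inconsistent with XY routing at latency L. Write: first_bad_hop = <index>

first_bad_hop = 3

[1] (+1,+0) / 3c ⇒ ok
[2] (+1,+0) / 3c ⇒ ok
[3] (+0,-1) / 3c ⇒ BAD: Y-move but x=2≠3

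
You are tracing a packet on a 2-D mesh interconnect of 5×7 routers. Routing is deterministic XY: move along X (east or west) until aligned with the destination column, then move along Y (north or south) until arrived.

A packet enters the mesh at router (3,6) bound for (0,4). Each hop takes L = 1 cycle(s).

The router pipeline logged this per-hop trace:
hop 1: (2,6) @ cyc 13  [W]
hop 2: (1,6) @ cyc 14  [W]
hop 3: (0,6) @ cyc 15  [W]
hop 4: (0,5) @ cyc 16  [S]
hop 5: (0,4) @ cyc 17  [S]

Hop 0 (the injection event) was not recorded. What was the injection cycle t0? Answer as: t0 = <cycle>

t0 = 12

cyc[1] = 13 and cyc[k] = t0 + k·L for every k.
Subtract one hop: t0 = 13 − 1 = 12.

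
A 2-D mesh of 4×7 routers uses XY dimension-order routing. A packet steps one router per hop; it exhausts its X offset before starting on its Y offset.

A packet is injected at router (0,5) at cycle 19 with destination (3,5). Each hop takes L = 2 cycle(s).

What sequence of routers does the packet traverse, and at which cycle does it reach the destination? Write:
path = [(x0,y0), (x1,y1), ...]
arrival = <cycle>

path = [(0,5), (1,5), (2,5), (3,5)]
arrival = 25

[0] x=0 y=5 t=19
[1] x=1 y=5 t=21 →E
[2] x=2 y=5 t=23 →E
[3] x=3 y=5 t=25 →E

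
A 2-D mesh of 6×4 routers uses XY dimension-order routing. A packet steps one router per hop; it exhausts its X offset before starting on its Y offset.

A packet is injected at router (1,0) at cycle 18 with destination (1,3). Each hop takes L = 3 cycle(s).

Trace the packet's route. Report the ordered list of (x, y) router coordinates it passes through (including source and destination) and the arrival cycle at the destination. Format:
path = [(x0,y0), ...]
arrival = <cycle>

path = [(1,0), (1,1), (1,2), (1,3)]
arrival = 27

#0 — 1,0 | c18
#1 — 1,1 | c21 | N
#2 — 1,2 | c24 | N
#3 — 1,3 | c27 | N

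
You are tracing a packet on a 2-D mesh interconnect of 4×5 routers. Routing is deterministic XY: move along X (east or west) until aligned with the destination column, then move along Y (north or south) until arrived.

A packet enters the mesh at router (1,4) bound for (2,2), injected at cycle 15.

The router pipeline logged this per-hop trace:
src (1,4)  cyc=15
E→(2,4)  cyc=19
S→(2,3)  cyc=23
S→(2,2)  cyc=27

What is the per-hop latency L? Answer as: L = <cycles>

L = 4

Δcyc across hop 0→1: 19 − 15 = 4.
Per-hop latency L = Δcyc = 4.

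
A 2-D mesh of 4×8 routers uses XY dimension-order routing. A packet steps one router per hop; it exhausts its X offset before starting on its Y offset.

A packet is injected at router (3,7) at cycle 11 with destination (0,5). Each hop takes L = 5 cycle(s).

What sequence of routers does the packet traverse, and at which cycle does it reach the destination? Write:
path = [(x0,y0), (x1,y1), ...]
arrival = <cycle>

src (3,7)  cyc=11
W→(2,7)  cyc=16
W→(1,7)  cyc=21
W→(0,7)  cyc=26
S→(0,6)  cyc=31
S→(0,5)  cyc=36

path = [(3,7), (2,7), (1,7), (0,7), (0,6), (0,5)]
arrival = 36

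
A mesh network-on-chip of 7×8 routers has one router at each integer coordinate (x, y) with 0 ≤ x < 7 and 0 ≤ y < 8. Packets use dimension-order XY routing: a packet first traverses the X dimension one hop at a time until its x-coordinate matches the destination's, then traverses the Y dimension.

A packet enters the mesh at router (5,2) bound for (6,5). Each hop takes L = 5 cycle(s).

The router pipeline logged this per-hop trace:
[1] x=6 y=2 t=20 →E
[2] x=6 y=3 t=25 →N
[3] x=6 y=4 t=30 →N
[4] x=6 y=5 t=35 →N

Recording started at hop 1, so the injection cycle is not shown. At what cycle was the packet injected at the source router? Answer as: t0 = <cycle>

t0 = 15

cyc[1] = 20 and cyc[k] = t0 + k·L for every k.
t0 = cyc[1] − L = 20 − 5 = 15.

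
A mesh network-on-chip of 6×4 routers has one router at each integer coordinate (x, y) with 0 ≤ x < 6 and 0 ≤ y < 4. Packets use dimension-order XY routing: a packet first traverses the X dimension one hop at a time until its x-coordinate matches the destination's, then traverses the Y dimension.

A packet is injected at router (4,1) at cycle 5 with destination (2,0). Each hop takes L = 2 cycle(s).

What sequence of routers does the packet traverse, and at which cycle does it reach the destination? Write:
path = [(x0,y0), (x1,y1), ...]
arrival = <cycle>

t=5: at (4,1)
t=7: at (3,1) after W
t=9: at (2,1) after W
t=11: at (2,0) after S

path = [(4,1), (3,1), (2,1), (2,0)]
arrival = 11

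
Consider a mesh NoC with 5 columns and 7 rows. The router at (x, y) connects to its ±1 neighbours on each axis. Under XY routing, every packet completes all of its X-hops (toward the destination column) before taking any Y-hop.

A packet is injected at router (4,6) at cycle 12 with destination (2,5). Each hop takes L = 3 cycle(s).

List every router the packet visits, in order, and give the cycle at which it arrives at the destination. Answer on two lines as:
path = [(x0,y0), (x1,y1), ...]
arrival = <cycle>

path = [(4,6), (3,6), (2,6), (2,5)]
arrival = 21

  0. router=(4,6) cycle=12 (inject)
  1. router=(3,6) cycle=15 dir=W
  2. router=(2,6) cycle=18 dir=W
  3. router=(2,5) cycle=21 dir=S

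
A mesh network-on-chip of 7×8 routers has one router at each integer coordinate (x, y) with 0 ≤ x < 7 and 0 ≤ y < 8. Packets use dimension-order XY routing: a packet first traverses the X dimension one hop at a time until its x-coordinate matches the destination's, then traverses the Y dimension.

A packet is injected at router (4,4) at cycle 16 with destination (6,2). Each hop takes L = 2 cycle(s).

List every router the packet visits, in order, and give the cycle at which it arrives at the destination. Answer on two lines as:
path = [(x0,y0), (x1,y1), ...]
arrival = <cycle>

  0. router=(4,4) cycle=16 (inject)
  1. router=(5,4) cycle=18 dir=E
  2. router=(6,4) cycle=20 dir=E
  3. router=(6,3) cycle=22 dir=S
  4. router=(6,2) cycle=24 dir=S

path = [(4,4), (5,4), (6,4), (6,3), (6,2)]
arrival = 24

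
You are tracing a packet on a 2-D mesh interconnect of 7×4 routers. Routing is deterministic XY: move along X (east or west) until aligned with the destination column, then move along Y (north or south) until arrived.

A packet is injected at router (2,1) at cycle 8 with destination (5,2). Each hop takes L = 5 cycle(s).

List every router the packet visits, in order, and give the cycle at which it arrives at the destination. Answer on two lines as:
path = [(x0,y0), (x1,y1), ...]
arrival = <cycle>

path = [(2,1), (3,1), (4,1), (5,1), (5,2)]
arrival = 28

#0 — 2,1 | c8
#1 — 3,1 | c13 | E
#2 — 4,1 | c18 | E
#3 — 5,1 | c23 | E
#4 — 5,2 | c28 | N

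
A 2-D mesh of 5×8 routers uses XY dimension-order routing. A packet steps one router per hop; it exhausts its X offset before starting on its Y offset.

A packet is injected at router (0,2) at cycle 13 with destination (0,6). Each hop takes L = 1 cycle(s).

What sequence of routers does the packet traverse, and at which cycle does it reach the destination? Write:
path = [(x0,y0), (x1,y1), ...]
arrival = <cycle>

path = [(0,2), (0,3), (0,4), (0,5), (0,6)]
arrival = 17

t=13: at (0,2)
t=14: at (0,3) after N
t=15: at (0,4) after N
t=16: at (0,5) after N
t=17: at (0,6) after N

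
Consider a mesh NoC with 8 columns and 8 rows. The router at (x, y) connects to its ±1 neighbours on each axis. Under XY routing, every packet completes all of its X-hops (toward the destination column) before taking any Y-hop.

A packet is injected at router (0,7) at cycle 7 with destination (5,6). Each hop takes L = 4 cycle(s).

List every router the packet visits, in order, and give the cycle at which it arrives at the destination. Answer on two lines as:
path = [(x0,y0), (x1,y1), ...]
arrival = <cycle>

path = [(0,7), (1,7), (2,7), (3,7), (4,7), (5,7), (5,6)]
arrival = 31

hop 0: (0,7) @ cyc 7
hop 1: (1,7) @ cyc 11  [E]
hop 2: (2,7) @ cyc 15  [E]
hop 3: (3,7) @ cyc 19  [E]
hop 4: (4,7) @ cyc 23  [E]
hop 5: (5,7) @ cyc 27  [E]
hop 6: (5,6) @ cyc 31  [S]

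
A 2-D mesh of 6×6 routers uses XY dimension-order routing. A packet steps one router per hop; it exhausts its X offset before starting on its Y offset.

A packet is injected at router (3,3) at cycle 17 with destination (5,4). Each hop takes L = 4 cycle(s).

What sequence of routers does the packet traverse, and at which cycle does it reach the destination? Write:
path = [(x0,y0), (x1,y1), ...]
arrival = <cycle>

path = [(3,3), (4,3), (5,3), (5,4)]
arrival = 29

hop 0: (3,3) @ cyc 17
hop 1: (4,3) @ cyc 21  [E]
hop 2: (5,3) @ cyc 25  [E]
hop 3: (5,4) @ cyc 29  [N]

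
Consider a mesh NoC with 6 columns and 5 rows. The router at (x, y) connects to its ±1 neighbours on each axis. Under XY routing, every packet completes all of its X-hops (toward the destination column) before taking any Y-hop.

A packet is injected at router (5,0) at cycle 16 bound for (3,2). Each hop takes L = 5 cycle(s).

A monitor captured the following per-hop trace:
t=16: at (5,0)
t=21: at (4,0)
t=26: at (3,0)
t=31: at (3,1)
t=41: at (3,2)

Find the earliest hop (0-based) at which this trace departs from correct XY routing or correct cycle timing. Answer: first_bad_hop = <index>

first_bad_hop = 4

check 1→ d=(-1,0) cyc+5: ok
check 2→ d=(-1,0) cyc+5: ok
check 3→ d=(0,1) cyc+5: ok
check 4→ d=(0,1) cyc+10: BAD: Δcyc=10≠L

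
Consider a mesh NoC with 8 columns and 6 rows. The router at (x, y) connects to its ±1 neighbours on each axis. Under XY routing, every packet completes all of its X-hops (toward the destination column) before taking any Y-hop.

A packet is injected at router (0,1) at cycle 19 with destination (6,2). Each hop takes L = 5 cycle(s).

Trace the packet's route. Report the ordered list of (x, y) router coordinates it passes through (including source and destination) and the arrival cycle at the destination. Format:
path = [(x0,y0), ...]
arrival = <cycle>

src (0,1)  cyc=19
E→(1,1)  cyc=24
E→(2,1)  cyc=29
E→(3,1)  cyc=34
E→(4,1)  cyc=39
E→(5,1)  cyc=44
E→(6,1)  cyc=49
N→(6,2)  cyc=54

path = [(0,1), (1,1), (2,1), (3,1), (4,1), (5,1), (6,1), (6,2)]
arrival = 54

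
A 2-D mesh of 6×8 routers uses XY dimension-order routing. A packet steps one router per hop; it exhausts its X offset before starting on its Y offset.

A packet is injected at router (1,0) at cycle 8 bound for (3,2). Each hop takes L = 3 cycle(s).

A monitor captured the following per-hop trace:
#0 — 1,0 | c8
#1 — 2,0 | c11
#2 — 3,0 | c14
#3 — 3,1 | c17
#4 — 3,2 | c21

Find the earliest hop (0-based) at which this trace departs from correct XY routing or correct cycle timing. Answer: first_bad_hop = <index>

first_bad_hop = 4

hop 1: step (+1,+0), +3 cyc — ok
hop 2: step (+1,+0), +3 cyc — ok
hop 3: step (+0,+1), +3 cyc — ok
hop 4: step (+0,+1), +4 cyc — BAD: Δcyc=4≠L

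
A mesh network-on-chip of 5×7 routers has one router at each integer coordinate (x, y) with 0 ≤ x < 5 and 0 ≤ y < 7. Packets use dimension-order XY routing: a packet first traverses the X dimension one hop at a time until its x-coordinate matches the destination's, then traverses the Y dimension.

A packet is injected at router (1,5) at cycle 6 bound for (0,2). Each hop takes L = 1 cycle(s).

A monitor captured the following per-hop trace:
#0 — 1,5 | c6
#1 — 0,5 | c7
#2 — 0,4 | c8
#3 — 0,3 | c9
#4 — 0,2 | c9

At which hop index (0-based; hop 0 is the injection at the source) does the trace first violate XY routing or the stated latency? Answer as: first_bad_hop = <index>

first_bad_hop = 4

[1] (-1,+0) / 1c ⇒ ok
[2] (+0,-1) / 1c ⇒ ok
[3] (+0,-1) / 1c ⇒ ok
[4] (+0,-1) / 0c ⇒ BAD: Δcyc=0≠L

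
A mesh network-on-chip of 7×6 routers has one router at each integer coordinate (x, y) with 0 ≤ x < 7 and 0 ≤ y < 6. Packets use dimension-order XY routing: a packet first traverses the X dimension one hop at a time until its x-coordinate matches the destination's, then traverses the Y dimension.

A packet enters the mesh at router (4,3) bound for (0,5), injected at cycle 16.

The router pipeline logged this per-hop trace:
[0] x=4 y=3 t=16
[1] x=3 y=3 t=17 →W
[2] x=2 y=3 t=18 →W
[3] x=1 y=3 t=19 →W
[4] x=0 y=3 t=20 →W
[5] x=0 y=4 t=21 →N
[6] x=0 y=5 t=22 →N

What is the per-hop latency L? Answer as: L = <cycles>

cyc[1] − cyc[0] = 17 − 16 = 1.
That increment is L by definition: L = 1.

L = 1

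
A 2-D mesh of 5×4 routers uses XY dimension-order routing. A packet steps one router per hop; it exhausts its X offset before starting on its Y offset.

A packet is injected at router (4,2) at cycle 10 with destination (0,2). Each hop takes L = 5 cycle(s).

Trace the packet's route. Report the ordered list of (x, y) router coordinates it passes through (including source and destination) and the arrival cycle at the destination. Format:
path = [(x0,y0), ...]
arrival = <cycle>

path = [(4,2), (3,2), (2,2), (1,2), (0,2)]
arrival = 30

src (4,2)  cyc=10
W→(3,2)  cyc=15
W→(2,2)  cyc=20
W→(1,2)  cyc=25
W→(0,2)  cyc=30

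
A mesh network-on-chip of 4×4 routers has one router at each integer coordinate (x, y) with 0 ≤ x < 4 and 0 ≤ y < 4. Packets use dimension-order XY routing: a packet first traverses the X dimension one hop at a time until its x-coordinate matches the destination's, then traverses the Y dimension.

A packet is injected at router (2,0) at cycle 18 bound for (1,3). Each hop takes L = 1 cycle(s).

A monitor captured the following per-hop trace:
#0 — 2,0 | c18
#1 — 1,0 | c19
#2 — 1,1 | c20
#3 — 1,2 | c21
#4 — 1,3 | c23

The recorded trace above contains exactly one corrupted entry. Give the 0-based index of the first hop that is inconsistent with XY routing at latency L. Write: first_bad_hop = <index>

check 1→ d=(-1,0) cyc+1: ok
check 2→ d=(0,1) cyc+1: ok
check 3→ d=(0,1) cyc+1: ok
check 4→ d=(0,1) cyc+2: BAD: Δcyc=2≠L

first_bad_hop = 4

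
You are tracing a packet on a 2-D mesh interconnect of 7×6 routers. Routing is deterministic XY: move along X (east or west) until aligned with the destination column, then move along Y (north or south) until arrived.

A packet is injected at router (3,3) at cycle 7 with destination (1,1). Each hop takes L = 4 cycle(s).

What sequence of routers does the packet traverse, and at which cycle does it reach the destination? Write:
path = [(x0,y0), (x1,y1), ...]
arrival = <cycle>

path = [(3,3), (2,3), (1,3), (1,2), (1,1)]
arrival = 23

[0] x=3 y=3 t=7
[1] x=2 y=3 t=11 →W
[2] x=1 y=3 t=15 →W
[3] x=1 y=2 t=19 →S
[4] x=1 y=1 t=23 →S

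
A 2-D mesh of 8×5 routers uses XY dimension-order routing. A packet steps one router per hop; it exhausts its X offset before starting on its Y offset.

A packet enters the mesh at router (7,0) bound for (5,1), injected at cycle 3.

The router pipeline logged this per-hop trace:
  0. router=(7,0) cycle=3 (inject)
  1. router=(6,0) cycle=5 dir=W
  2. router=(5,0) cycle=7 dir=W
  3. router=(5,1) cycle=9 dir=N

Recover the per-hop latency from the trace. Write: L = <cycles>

L = 2

From hop 0 (3) to hop 1 (5): +2 cycles.
That increment is L by definition: L = 2.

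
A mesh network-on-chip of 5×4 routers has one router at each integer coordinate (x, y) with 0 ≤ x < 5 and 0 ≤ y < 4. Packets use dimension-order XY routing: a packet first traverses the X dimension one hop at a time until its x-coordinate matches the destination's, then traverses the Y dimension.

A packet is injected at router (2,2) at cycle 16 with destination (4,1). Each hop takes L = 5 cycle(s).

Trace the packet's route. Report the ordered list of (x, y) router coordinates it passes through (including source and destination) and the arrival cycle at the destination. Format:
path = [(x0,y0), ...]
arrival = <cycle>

path = [(2,2), (3,2), (4,2), (4,1)]
arrival = 31

t=16: at (2,2)
t=21: at (3,2) after E
t=26: at (4,2) after E
t=31: at (4,1) after S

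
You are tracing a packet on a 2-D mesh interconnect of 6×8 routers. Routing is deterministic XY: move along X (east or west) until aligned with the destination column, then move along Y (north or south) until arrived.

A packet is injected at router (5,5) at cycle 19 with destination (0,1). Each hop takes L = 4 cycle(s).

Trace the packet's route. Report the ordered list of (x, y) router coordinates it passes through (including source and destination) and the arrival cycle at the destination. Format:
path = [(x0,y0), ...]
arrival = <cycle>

hop 0: (5,5) @ cyc 19
hop 1: (4,5) @ cyc 23  [W]
hop 2: (3,5) @ cyc 27  [W]
hop 3: (2,5) @ cyc 31  [W]
hop 4: (1,5) @ cyc 35  [W]
hop 5: (0,5) @ cyc 39  [W]
hop 6: (0,4) @ cyc 43  [S]
hop 7: (0,3) @ cyc 47  [S]
hop 8: (0,2) @ cyc 51  [S]
hop 9: (0,1) @ cyc 55  [S]

path = [(5,5), (4,5), (3,5), (2,5), (1,5), (0,5), (0,4), (0,3), (0,2), (0,1)]
arrival = 55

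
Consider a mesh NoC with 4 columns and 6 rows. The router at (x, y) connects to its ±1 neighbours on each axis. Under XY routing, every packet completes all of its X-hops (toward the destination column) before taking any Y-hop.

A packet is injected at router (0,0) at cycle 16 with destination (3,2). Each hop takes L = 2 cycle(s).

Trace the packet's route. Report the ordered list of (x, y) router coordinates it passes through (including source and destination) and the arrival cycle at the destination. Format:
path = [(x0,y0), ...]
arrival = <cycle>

[0] x=0 y=0 t=16
[1] x=1 y=0 t=18 →E
[2] x=2 y=0 t=20 →E
[3] x=3 y=0 t=22 →E
[4] x=3 y=1 t=24 →N
[5] x=3 y=2 t=26 →N

path = [(0,0), (1,0), (2,0), (3,0), (3,1), (3,2)]
arrival = 26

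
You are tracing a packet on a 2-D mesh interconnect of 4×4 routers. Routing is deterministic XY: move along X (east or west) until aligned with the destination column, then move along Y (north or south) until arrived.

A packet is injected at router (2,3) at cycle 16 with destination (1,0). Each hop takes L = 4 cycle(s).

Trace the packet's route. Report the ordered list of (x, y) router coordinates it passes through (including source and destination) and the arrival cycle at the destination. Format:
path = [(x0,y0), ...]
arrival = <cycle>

#0 — 2,3 | c16
#1 — 1,3 | c20 | W
#2 — 1,2 | c24 | S
#3 — 1,1 | c28 | S
#4 — 1,0 | c32 | S

path = [(2,3), (1,3), (1,2), (1,1), (1,0)]
arrival = 32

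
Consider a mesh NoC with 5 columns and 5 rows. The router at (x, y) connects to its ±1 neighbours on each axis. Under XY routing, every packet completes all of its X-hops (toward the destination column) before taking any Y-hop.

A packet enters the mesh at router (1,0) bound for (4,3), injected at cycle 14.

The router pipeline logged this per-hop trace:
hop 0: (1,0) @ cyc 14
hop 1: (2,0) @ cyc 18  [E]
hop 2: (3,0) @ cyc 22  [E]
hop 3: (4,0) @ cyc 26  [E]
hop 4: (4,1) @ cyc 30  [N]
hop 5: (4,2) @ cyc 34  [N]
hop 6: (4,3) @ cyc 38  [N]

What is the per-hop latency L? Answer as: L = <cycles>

Δcyc across hop 0→1: 18 − 14 = 4.
Per-hop latency L = Δcyc = 4.

L = 4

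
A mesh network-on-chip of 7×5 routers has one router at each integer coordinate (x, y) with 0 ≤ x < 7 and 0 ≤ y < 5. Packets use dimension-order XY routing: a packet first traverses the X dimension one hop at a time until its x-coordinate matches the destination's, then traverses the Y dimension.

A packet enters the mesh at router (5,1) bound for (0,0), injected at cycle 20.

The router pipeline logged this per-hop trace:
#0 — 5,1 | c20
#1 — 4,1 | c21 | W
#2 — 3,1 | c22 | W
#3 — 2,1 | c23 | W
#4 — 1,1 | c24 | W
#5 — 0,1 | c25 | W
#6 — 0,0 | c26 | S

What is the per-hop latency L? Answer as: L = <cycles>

L = 1

Δcyc across hop 0→1: 21 − 20 = 1.
Per-hop latency L = Δcyc = 1.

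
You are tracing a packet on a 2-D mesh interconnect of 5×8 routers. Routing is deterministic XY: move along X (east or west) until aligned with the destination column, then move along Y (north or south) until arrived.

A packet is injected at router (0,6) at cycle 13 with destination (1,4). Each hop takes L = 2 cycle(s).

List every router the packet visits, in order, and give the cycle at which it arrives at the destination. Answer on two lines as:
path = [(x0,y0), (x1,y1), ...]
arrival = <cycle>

#0 — 0,6 | c13
#1 — 1,6 | c15 | E
#2 — 1,5 | c17 | S
#3 — 1,4 | c19 | S

path = [(0,6), (1,6), (1,5), (1,4)]
arrival = 19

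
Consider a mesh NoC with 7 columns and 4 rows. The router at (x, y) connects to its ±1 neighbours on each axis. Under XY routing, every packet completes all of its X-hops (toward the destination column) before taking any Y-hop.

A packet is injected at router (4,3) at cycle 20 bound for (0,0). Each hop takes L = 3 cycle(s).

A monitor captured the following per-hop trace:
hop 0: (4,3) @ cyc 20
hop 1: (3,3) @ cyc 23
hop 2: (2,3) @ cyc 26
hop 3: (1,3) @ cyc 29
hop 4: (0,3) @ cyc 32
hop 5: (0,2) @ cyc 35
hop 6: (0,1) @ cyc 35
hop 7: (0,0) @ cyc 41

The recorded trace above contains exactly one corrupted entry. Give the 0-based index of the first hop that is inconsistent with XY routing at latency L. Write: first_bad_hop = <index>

first_bad_hop = 6

hop 1: step (-1,+0), +3 cyc — ok
hop 2: step (-1,+0), +3 cyc — ok
hop 3: step (-1,+0), +3 cyc — ok
hop 4: step (-1,+0), +3 cyc — ok
hop 5: step (+0,-1), +3 cyc — ok
hop 6: step (+0,-1), +0 cyc — BAD: Δcyc=0≠L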